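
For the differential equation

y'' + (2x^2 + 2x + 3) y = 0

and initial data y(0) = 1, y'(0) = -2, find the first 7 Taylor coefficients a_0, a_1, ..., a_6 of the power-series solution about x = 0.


Ansatz: y(x) = sum_{n>=0} a_n x^n, so y'(x) = sum_{n>=1} n a_n x^(n-1) and y''(x) = sum_{n>=2} n(n-1) a_n x^(n-2).
Substitute into P(x) y'' + Q(x) y' + R(x) y = 0 with P(x) = 1, Q(x) = 0, R(x) = 2x^2 + 2x + 3, and match powers of x.
Initial conditions: a_0 = 1, a_1 = -2.
Setting the coefficient of each power of x to zero and solving order by order (substituting the coefficients already found):
  x^0: 2 a_2 + 3 a_0 = 0  ->  2 a_2 = -3 a_0 = -3  ->  a_2 = -3/2
  x^1: 6 a_3 + 3 a_1 + 2 a_0 = 0  ->  6 a_3 = -3 a_1 - 2 a_0 = 4  ->  a_3 = 2/3
  x^2: 12 a_4 + 3 a_2 + 2 a_1 + 2 a_0 = 0  ->  12 a_4 = -3 a_2 - 2 a_1 - 2 a_0 = 13/2  ->  a_4 = 13/24
  x^3: 20 a_5 + 3 a_3 + 2 a_2 + 2 a_1 = 0  ->  20 a_5 = -3 a_3 - 2 a_2 - 2 a_1 = 5  ->  a_5 = 1/4
  x^4: 30 a_6 + 3 a_4 + 2 a_3 + 2 a_2 = 0  ->  30 a_6 = -3 a_4 - 2 a_3 - 2 a_2 = 1/24  ->  a_6 = 1/720
Truncated series: y(x) = 1 - 2 x - (3/2) x^2 + (2/3) x^3 + (13/24) x^4 + (1/4) x^5 + (1/720) x^6 + O(x^7).

a_0 = 1; a_1 = -2; a_2 = -3/2; a_3 = 2/3; a_4 = 13/24; a_5 = 1/4; a_6 = 1/720


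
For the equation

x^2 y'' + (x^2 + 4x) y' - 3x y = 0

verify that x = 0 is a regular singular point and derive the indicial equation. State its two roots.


Divide by x^2 to reach normal form y'' + P_1(x) y' + P_2(x) y = 0 with P_1(x) = 1 + 4/x and P_2(x) = -3/x.
x = 0 is a singular point because the y'-coefficient 1 + 4/x has a pole at x = 0 and the y-coefficient -3/x has a pole at x = 0.
It is a regular singular point because x P_1(x) = p(x) = x + 4 and x^2 P_2(x) = q(x) = -3x are polynomials, hence analytic at x = 0.
p(0) = 4,  q(0) = 0.
Indicial equation: r(r-1) + p(0) r + q(0) = 0, i.e. r^2 + (p(0) - 1) r + q(0) = 0, i.e. r^2 + 3 r = 0.
Discriminant: (3)^2 - 4(0) = 9, so r = (-3 ± 3)/2.
Solving: r_1 = 0, r_2 = -3.

indicial: r^2 + 3 r = 0; roots r_1 = 0, r_2 = -3


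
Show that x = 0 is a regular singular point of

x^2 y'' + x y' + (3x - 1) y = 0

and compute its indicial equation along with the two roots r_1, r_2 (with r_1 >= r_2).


Divide by x^2 to reach normal form y'' + P_1(x) y' + P_2(x) y = 0 with P_1(x) = 1/x and P_2(x) = 3/x - 1/x^2.
x = 0 is a singular point because the y'-coefficient 1/x has a pole at x = 0 and the y-coefficient 3/x - 1/x^2 has a pole at x = 0.
It is a regular singular point because x P_1(x) = p(x) = 1 and x^2 P_2(x) = q(x) = 3x - 1 are polynomials, hence analytic at x = 0.
p(0) = 1,  q(0) = -1.
Indicial equation: r(r-1) + p(0) r + q(0) = 0, i.e. r^2 + (p(0) - 1) r + q(0) = 0, i.e. r^2 - 1 = 0.
Discriminant: (0)^2 - 4(-1) = 4, so r = (0 ± 2)/2.
Solving: r_1 = 1, r_2 = -1.

indicial: r^2 - 1 = 0; roots r_1 = 1, r_2 = -1


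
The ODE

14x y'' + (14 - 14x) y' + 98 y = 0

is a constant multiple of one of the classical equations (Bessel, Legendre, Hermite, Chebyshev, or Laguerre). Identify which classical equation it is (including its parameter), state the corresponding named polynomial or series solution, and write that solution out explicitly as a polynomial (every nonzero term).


All three coefficients share the factor 14; dividing through by 14 gives  x y'' + (1 - x) y' + 7 y = 0.
This matches the Laguerre equation x y'' + (1 - x) y' + n y = 0 with n = 7; the polynomial solution is L_7(x).
With y = sum_k a_k x^k, matching x^k gives (k+1)k a_{k+1} + (k+1) a_{k+1} - k a_k + n a_k = 0, i.e. (k+1)^2 a_{k+1} = (k - n) a_k = (k - 7) a_k. The right side vanishes at k = 7, so the series terminates at degree 7.
Standard normalization L_n(0) = 1 gives a_0 = 1. Work upward with a_{k+1} = (k - 7) a_k / (k+1)^2:
  a_1 = (0 - 7)(1) / 1^2 = -7/1 = -7
  a_2 = (1 - 7)(-7) / 2^2 = 42/4 = 21/2
  a_3 = (2 - 7)(21/2) / 3^2 = (-105/2)/9 = -35/6
  a_4 = (3 - 7)(-35/6) / 4^2 = (70/3)/16 = 35/24
  a_5 = (4 - 7)(35/24) / 5^2 = (-35/8)/25 = -7/40
  a_6 = (5 - 7)(-7/40) / 6^2 = (7/20)/36 = 7/720
  a_7 = (6 - 7)(7/720) / 7^2 = (-7/720)/49 = -1/5040
Hence L_7(x) = -x^7/5040 + 7 x^6/720 - 7 x^5/40 + 35 x^4/24 - 35 x^3/6 + 21 x^2/2 - 7 x + 1.

L_7(x); series = -x^7/5040 + 7 x^6/720 - 7 x^5/40 + 35 x^4/24 - 35 x^3/6 + 21 x^2/2 - 7 x + 1


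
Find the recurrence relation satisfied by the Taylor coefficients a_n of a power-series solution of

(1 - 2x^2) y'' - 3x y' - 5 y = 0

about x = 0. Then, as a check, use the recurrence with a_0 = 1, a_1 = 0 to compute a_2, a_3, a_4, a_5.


Substitute y = sum_n a_n x^n.
(1 - 2 x^2) y'' contributes (n+2)(n+1) a_{n+2} - 2 n(n-1) a_n at x^n.
-3 x y'(x) contributes -3 n a_n at x^n.
-5 y(x) contributes -5 a_n at x^n.
Matching x^n: (n+2)(n+1) a_{n+2} + (-2 n(n-1) - 3 n - 5) a_n = 0.
Thus a_{n+2} = (2 n(n-1) + 3 n + 5) / ((n+1)(n+2)) * a_n.

Check with a_0 = 1, a_1 = 0 (apply the recurrence for n = 0, 1, 2, 3): a_0 = 1, a_1 = 0, a_2 = 5/2, a_3 = 0, a_4 = 25/8, a_5 = 0.

a_(n+2) = (2 n(n-1) + 3 n + 5) / ((n+1)(n+2)) * a_n; check: a_0 = 1, a_1 = 0, a_2 = 5/2, a_3 = 0, a_4 = 25/8, a_5 = 0


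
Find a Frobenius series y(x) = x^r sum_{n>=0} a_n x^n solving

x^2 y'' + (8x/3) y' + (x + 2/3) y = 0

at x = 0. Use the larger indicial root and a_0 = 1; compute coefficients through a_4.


Write in Frobenius form y'' + (p(x)/x) y' + (q(x)/x^2) y = 0:
  p(x) = 8/3,  q(x) = x + 2/3.
Indicial equation: r(r-1) + (8/3) r + (2/3) = 0 -> roots r_1 = -2/3, r_2 = -1.
Take r = r_1 = -2/3. Let y(x) = x^r sum_{n>=0} a_n x^n with a_0 = 1.
Substitute y = x^r sum a_n x^n and match x^{r+n}. The recurrence is
  D(n) a_n + 1 a_{n-1} = 0,  where D(n) = (r+n)(r+n-1) + (8/3)(r+n) + (2/3).
  a_n = -1 / D(n) * a_{n-1}.
Since the indicial polynomial factors as (r - r_1)(r - r_2), D(n) = (r_1 + n - r_1)(r_1 + n - r_2) = n(n + 1/3).
Evaluating step by step (a_0 = 1):
  n = 1: D(1) = 1(1 + 1/3) = 4/3; numerator = -1(1) = -1; a_1 = (-1)/(4/3) = -3/4
  n = 2: D(2) = 2(2 + 1/3) = 14/3; numerator = -1(-3/4) = 3/4; a_2 = (3/4)/(14/3) = 9/56
  n = 3: D(3) = 3(3 + 1/3) = 10; numerator = -1(9/56) = -9/56; a_3 = (-9/56)/(10) = -9/560
  n = 4: D(4) = 4(4 + 1/3) = 52/3; numerator = -1(-9/560) = 9/560; a_4 = (9/560)/(52/3) = 27/29120

r = -2/3; a_0 = 1; a_1 = -3/4; a_2 = 9/56; a_3 = -9/560; a_4 = 27/29120


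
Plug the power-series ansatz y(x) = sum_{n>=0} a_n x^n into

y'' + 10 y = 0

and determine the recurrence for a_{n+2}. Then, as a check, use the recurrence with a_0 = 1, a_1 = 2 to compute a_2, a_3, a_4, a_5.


Substitute y = sum_n a_n x^n into y'' + (const) y = 0.
y''(x) = sum_{n>=0} (n+2)(n+1) a_{n+2} x^n.
The ODE becomes sum_n [(n+2)(n+1) a_{n+2} + 10 a_n] x^n = 0.
Setting each coefficient to zero gives the recurrence:
  (n+2)(n+1) a_{n+2} + 10 a_n = 0,
  a_{n+2} = -10 / ((n+1)(n+2)) a_n.

Check with a_0 = 1, a_1 = 2 (apply the recurrence for n = 0, 1, 2, 3): a_0 = 1, a_1 = 2, a_2 = -5, a_3 = -10/3, a_4 = 25/6, a_5 = 5/3.

a_{n+2} = -10/((n+1)(n+2)) * a_n; check: a_0 = 1, a_1 = 2, a_2 = -5, a_3 = -10/3, a_4 = 25/6, a_5 = 5/3


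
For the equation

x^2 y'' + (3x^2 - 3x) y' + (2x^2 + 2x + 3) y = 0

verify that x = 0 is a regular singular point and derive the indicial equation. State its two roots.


Divide by x^2 to reach normal form y'' + P_1(x) y' + P_2(x) y = 0 with P_1(x) = 3 - 3/x and P_2(x) = 2 + 2/x + 3/x^2.
x = 0 is a singular point because the y'-coefficient 3 - 3/x has a pole at x = 0 and the y-coefficient 2 + 2/x + 3/x^2 has a pole at x = 0.
It is a regular singular point because x P_1(x) = p(x) = 3x - 3 and x^2 P_2(x) = q(x) = 2x^2 + 2x + 3 are polynomials, hence analytic at x = 0.
p(0) = -3,  q(0) = 3.
Indicial equation: r(r-1) + p(0) r + q(0) = 0, i.e. r^2 + (p(0) - 1) r + q(0) = 0, i.e. r^2 - 4 r + 3 = 0.
Discriminant: (-4)^2 - 4(3) = 4, so r = (4 ± 2)/2.
Solving: r_1 = 3, r_2 = 1.

indicial: r^2 - 4 r + 3 = 0; roots r_1 = 3, r_2 = 1


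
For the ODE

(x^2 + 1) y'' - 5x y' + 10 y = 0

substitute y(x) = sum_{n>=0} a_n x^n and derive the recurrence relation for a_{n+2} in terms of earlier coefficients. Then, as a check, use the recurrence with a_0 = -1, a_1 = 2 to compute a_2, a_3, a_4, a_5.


Substitute y = sum_n a_n x^n.
(1 + 1 x^2) y'' contributes (n+2)(n+1) a_{n+2} + n(n-1) a_n at x^n.
-5 x y'(x) contributes -5 n a_n at x^n.
10 y(x) contributes 10 a_n at x^n.
Matching x^n: (n+2)(n+1) a_{n+2} + (n(n-1) - 5 n + 10) a_n = 0.
Thus a_{n+2} = (-n(n-1) + 5 n - 10) / ((n+1)(n+2)) * a_n.

Check with a_0 = -1, a_1 = 2 (apply the recurrence for n = 0, 1, 2, 3): a_0 = -1, a_1 = 2, a_2 = 5, a_3 = -5/3, a_4 = -5/6, a_5 = 1/12.

a_(n+2) = (-n(n-1) + 5 n - 10) / ((n+1)(n+2)) * a_n; check: a_0 = -1, a_1 = 2, a_2 = 5, a_3 = -5/3, a_4 = -5/6, a_5 = 1/12


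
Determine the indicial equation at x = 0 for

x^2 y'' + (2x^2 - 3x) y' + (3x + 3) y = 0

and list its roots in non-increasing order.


Divide by x^2 to reach normal form y'' + P_1(x) y' + P_2(x) y = 0 with P_1(x) = 2 - 3/x and P_2(x) = 3/x + 3/x^2.
x = 0 is a singular point because the y'-coefficient 2 - 3/x has a pole at x = 0 and the y-coefficient 3/x + 3/x^2 has a pole at x = 0.
It is a regular singular point because x P_1(x) = p(x) = 2x - 3 and x^2 P_2(x) = q(x) = 3x + 3 are polynomials, hence analytic at x = 0.
p(0) = -3,  q(0) = 3.
Indicial equation: r(r-1) + p(0) r + q(0) = 0, i.e. r^2 + (p(0) - 1) r + q(0) = 0, i.e. r^2 - 4 r + 3 = 0.
Discriminant: (-4)^2 - 4(3) = 4, so r = (4 ± 2)/2.
Solving: r_1 = 3, r_2 = 1.

indicial: r^2 - 4 r + 3 = 0; roots r_1 = 3, r_2 = 1


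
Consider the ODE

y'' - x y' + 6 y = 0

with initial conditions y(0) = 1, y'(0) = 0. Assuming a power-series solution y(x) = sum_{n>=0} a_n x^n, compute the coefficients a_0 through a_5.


Ansatz: y(x) = sum_{n>=0} a_n x^n, so y'(x) = sum_{n>=1} n a_n x^(n-1) and y''(x) = sum_{n>=2} n(n-1) a_n x^(n-2).
Substitute into P(x) y'' + Q(x) y' + R(x) y = 0 with P(x) = 1, Q(x) = -x, R(x) = 6, and match powers of x.
Initial conditions: a_0 = 1, a_1 = 0.
Setting the coefficient of each power of x to zero and solving order by order (substituting the coefficients already found):
  x^0: 2 a_2 + 6 a_0 = 0  ->  2 a_2 = -6 a_0 = -6  ->  a_2 = -3
  x^1: 6 a_3 + 5 a_1 = 0  ->  6 a_3 = -5 a_1 = 0  ->  a_3 = 0
  x^2: 12 a_4 + 4 a_2 = 0  ->  12 a_4 = -4 a_2 = 12  ->  a_4 = 1
  x^3: 20 a_5 + 3 a_3 = 0  ->  20 a_5 = -3 a_3 = 0  ->  a_5 = 0
Truncated series: y(x) = 1 - 3 x^2 + x^4 + O(x^6).

a_0 = 1; a_1 = 0; a_2 = -3; a_3 = 0; a_4 = 1; a_5 = 0


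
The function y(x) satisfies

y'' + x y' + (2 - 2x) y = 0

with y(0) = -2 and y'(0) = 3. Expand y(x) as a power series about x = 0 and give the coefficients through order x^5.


Ansatz: y(x) = sum_{n>=0} a_n x^n, so y'(x) = sum_{n>=1} n a_n x^(n-1) and y''(x) = sum_{n>=2} n(n-1) a_n x^(n-2).
Substitute into P(x) y'' + Q(x) y' + R(x) y = 0 with P(x) = 1, Q(x) = x, R(x) = 2 - 2x, and match powers of x.
Initial conditions: a_0 = -2, a_1 = 3.
Setting the coefficient of each power of x to zero and solving order by order (substituting the coefficients already found):
  x^0: 2 a_2 + 2 a_0 = 0  ->  2 a_2 = -2 a_0 = 4  ->  a_2 = 2
  x^1: 6 a_3 + 3 a_1 - 2 a_0 = 0  ->  6 a_3 = -3 a_1 + 2 a_0 = -13  ->  a_3 = -13/6
  x^2: 12 a_4 + 4 a_2 - 2 a_1 = 0  ->  12 a_4 = -4 a_2 + 2 a_1 = -2  ->  a_4 = -1/6
  x^3: 20 a_5 + 5 a_3 - 2 a_2 = 0  ->  20 a_5 = -5 a_3 + 2 a_2 = 89/6  ->  a_5 = 89/120
Truncated series: y(x) = -2 + 3 x + 2 x^2 - (13/6) x^3 - (1/6) x^4 + (89/120) x^5 + O(x^6).

a_0 = -2; a_1 = 3; a_2 = 2; a_3 = -13/6; a_4 = -1/6; a_5 = 89/120


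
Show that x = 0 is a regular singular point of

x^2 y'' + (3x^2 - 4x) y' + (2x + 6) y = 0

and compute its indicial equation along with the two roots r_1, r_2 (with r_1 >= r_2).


Divide by x^2 to reach normal form y'' + P_1(x) y' + P_2(x) y = 0 with P_1(x) = 3 - 4/x and P_2(x) = 2/x + 6/x^2.
x = 0 is a singular point because the y'-coefficient 3 - 4/x has a pole at x = 0 and the y-coefficient 2/x + 6/x^2 has a pole at x = 0.
It is a regular singular point because x P_1(x) = p(x) = 3x - 4 and x^2 P_2(x) = q(x) = 2x + 6 are polynomials, hence analytic at x = 0.
p(0) = -4,  q(0) = 6.
Indicial equation: r(r-1) + p(0) r + q(0) = 0, i.e. r^2 + (p(0) - 1) r + q(0) = 0, i.e. r^2 - 5 r + 6 = 0.
Discriminant: (-5)^2 - 4(6) = 1, so r = (5 ± 1)/2.
Solving: r_1 = 3, r_2 = 2.

indicial: r^2 - 5 r + 6 = 0; roots r_1 = 3, r_2 = 2


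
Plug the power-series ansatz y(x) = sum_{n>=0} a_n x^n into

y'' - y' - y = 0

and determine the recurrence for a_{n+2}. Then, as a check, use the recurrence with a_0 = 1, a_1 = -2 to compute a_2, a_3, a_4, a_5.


Substitute y = sum_n a_n x^n.
y''(x) has coefficient (n+2)(n+1) a_{n+2} at x^n;
-y'(x) has coefficient -(n+1) a_{n+1} at x^n;
-y(x) has coefficient -1 a_n at x^n.
Matching x^n: (n+2)(n+1) a_{n+2} - (n+1) a_{n+1} - 1 a_n = 0.
Thus a_{n+2} = [(n+1) a_{n+1} + 1 a_n] / ((n+1)(n+2)).

Check with a_0 = 1, a_1 = -2 (apply the recurrence for n = 0, 1, 2, 3): a_0 = 1, a_1 = -2, a_2 = -1/2, a_3 = -1/2, a_4 = -1/6, a_5 = -7/120.

a_(n+2) = [(n+1) a_(n+1) + 1 a_n] / ((n+1)(n+2)); check: a_0 = 1, a_1 = -2, a_2 = -1/2, a_3 = -1/2, a_4 = -1/6, a_5 = -7/120


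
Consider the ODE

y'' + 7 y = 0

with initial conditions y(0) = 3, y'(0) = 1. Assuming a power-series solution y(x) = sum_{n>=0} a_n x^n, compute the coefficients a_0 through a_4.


Ansatz: y(x) = sum_{n>=0} a_n x^n, so y'(x) = sum_{n>=1} n a_n x^(n-1) and y''(x) = sum_{n>=2} n(n-1) a_n x^(n-2).
Substitute into P(x) y'' + Q(x) y' + R(x) y = 0 with P(x) = 1, Q(x) = 0, R(x) = 7, and match powers of x.
Initial conditions: a_0 = 3, a_1 = 1.
Setting the coefficient of each power of x to zero and solving order by order (substituting the coefficients already found):
  x^0: 2 a_2 + 7 a_0 = 0  ->  2 a_2 = -7 a_0 = -21  ->  a_2 = -21/2
  x^1: 6 a_3 + 7 a_1 = 0  ->  6 a_3 = -7 a_1 = -7  ->  a_3 = -7/6
  x^2: 12 a_4 + 7 a_2 = 0  ->  12 a_4 = -7 a_2 = 147/2  ->  a_4 = 49/8
Truncated series: y(x) = 3 + x - (21/2) x^2 - (7/6) x^3 + (49/8) x^4 + O(x^5).

a_0 = 3; a_1 = 1; a_2 = -21/2; a_3 = -7/6; a_4 = 49/8


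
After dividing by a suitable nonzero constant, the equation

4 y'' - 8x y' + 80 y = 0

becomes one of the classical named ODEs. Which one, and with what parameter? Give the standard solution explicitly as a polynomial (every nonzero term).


All three coefficients share the factor 4; dividing through by 4 gives  y'' - 2x y' + 20 y = 0.
This matches the Hermite equation y'' - 2x y' + 2n y = 0 with 2n = 20, so n = 10; the polynomial solution is H_10(x).
With y = sum_k a_k x^k, matching x^k gives (k+2)(k+1) a_{k+2} = 2(k - n) a_k = 2(k - 10) a_k. The right side vanishes at k = 10, so the series with the parity of 10 terminates at degree 10.
Standard normalization: leading coefficient of H_n is 2^n, so a_10 = 2^10 = 1024. Work downward with a_k = (k+1)(k+2) a_{k+2} / (2(k - n)):
  a_8 = (9)(10)(1024) / (2(8 - 10)) = 92160/(-4) = -23040
  a_6 = (7)(8)(-23040) / (2(6 - 10)) = -1290240/(-8) = 161280
  a_4 = (5)(6)(161280) / (2(4 - 10)) = 4838400/(-12) = -403200
  a_2 = (3)(4)(-403200) / (2(2 - 10)) = -4838400/(-16) = 302400
  a_0 = (1)(2)(302400) / (2(0 - 10)) = 604800/(-20) = -30240
Hence H_10(x) = 1024 x^10 - 23040 x^8 + 161280 x^6 - 403200 x^4 + 302400 x^2 - 30240.

H_10(x); series = 1024 x^10 - 23040 x^8 + 161280 x^6 - 403200 x^4 + 302400 x^2 - 30240


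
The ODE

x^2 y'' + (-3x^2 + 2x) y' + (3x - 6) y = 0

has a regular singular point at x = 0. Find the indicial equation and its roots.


Divide by x^2 to reach normal form y'' + P_1(x) y' + P_2(x) y = 0 with P_1(x) = -3 + 2/x and P_2(x) = 3/x - 6/x^2.
x = 0 is a singular point because the y'-coefficient -3 + 2/x has a pole at x = 0 and the y-coefficient 3/x - 6/x^2 has a pole at x = 0.
It is a regular singular point because x P_1(x) = p(x) = 2 - 3x and x^2 P_2(x) = q(x) = 3x - 6 are polynomials, hence analytic at x = 0.
p(0) = 2,  q(0) = -6.
Indicial equation: r(r-1) + p(0) r + q(0) = 0, i.e. r^2 + (p(0) - 1) r + q(0) = 0, i.e. r^2 + 1 r - 6 = 0.
Discriminant: (1)^2 - 4(-6) = 25, so r = (-1 ± 5)/2.
Solving: r_1 = 2, r_2 = -3.

indicial: r^2 + 1 r - 6 = 0; roots r_1 = 2, r_2 = -3


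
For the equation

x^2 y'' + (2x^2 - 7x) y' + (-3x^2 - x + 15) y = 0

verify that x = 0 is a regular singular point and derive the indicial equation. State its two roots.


Divide by x^2 to reach normal form y'' + P_1(x) y' + P_2(x) y = 0 with P_1(x) = 2 - 7/x and P_2(x) = -3 - 1/x + 15/x^2.
x = 0 is a singular point because the y'-coefficient 2 - 7/x has a pole at x = 0 and the y-coefficient -3 - 1/x + 15/x^2 has a pole at x = 0.
It is a regular singular point because x P_1(x) = p(x) = 2x - 7 and x^2 P_2(x) = q(x) = -3x^2 - x + 15 are polynomials, hence analytic at x = 0.
p(0) = -7,  q(0) = 15.
Indicial equation: r(r-1) + p(0) r + q(0) = 0, i.e. r^2 + (p(0) - 1) r + q(0) = 0, i.e. r^2 - 8 r + 15 = 0.
Discriminant: (-8)^2 - 4(15) = 4, so r = (8 ± 2)/2.
Solving: r_1 = 5, r_2 = 3.

indicial: r^2 - 8 r + 15 = 0; roots r_1 = 5, r_2 = 3


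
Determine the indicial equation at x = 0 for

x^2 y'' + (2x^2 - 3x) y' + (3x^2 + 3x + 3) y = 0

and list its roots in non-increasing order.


Divide by x^2 to reach normal form y'' + P_1(x) y' + P_2(x) y = 0 with P_1(x) = 2 - 3/x and P_2(x) = 3 + 3/x + 3/x^2.
x = 0 is a singular point because the y'-coefficient 2 - 3/x has a pole at x = 0 and the y-coefficient 3 + 3/x + 3/x^2 has a pole at x = 0.
It is a regular singular point because x P_1(x) = p(x) = 2x - 3 and x^2 P_2(x) = q(x) = 3x^2 + 3x + 3 are polynomials, hence analytic at x = 0.
p(0) = -3,  q(0) = 3.
Indicial equation: r(r-1) + p(0) r + q(0) = 0, i.e. r^2 + (p(0) - 1) r + q(0) = 0, i.e. r^2 - 4 r + 3 = 0.
Discriminant: (-4)^2 - 4(3) = 4, so r = (4 ± 2)/2.
Solving: r_1 = 3, r_2 = 1.

indicial: r^2 - 4 r + 3 = 0; roots r_1 = 3, r_2 = 1


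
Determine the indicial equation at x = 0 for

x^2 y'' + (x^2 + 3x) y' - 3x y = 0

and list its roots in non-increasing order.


Divide by x^2 to reach normal form y'' + P_1(x) y' + P_2(x) y = 0 with P_1(x) = 1 + 3/x and P_2(x) = -3/x.
x = 0 is a singular point because the y'-coefficient 1 + 3/x has a pole at x = 0 and the y-coefficient -3/x has a pole at x = 0.
It is a regular singular point because x P_1(x) = p(x) = x + 3 and x^2 P_2(x) = q(x) = -3x are polynomials, hence analytic at x = 0.
p(0) = 3,  q(0) = 0.
Indicial equation: r(r-1) + p(0) r + q(0) = 0, i.e. r^2 + (p(0) - 1) r + q(0) = 0, i.e. r^2 + 2 r = 0.
Discriminant: (2)^2 - 4(0) = 4, so r = (-2 ± 2)/2.
Solving: r_1 = 0, r_2 = -2.

indicial: r^2 + 2 r = 0; roots r_1 = 0, r_2 = -2


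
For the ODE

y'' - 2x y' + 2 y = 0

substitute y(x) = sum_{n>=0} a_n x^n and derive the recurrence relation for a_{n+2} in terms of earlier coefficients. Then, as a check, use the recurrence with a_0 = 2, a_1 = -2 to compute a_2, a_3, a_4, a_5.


Substitute y = sum_n a_n x^n.
y''(x) has coefficient (n+2)(n+1) a_{n+2} at x^n;
-2 x y'(x) has coefficient -2 n a_n at x^n (shift);
2 y(x) has coefficient 2 a_n at x^n.
Matching x^n: (n+2)(n+1) a_{n+2} + (-2n + 2) a_n = 0.
Thus a_{n+2} = (2n - 2) / ((n+1)(n+2)) * a_n.

Check with a_0 = 2, a_1 = -2 (apply the recurrence for n = 0, 1, 2, 3): a_0 = 2, a_1 = -2, a_2 = -2, a_3 = 0, a_4 = -1/3, a_5 = 0.

a_(n+2) = (2n - 2) / ((n+1)(n+2)) * a_n; check: a_0 = 2, a_1 = -2, a_2 = -2, a_3 = 0, a_4 = -1/3, a_5 = 0


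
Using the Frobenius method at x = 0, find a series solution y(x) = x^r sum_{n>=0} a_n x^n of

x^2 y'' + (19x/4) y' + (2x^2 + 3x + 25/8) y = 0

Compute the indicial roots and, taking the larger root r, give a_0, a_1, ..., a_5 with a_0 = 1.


Write in Frobenius form y'' + (p(x)/x) y' + (q(x)/x^2) y = 0:
  p(x) = 19/4,  q(x) = 2x^2 + 3x + 25/8.
Indicial equation: r(r-1) + (19/4) r + (25/8) = 0 -> roots r_1 = -5/4, r_2 = -5/2.
Take r = r_1 = -5/4. Let y(x) = x^r sum_{n>=0} a_n x^n with a_0 = 1.
Substitute y = x^r sum a_n x^n and match x^{r+n}. The recurrence is
  D(n) a_n + 3 a_{n-1} + 2 a_{n-2} = 0,  where D(n) = (r+n)(r+n-1) + (19/4)(r+n) + (25/8).
  a_n = [-3 a_{n-1} - 2 a_{n-2}] / D(n).
Since the indicial polynomial factors as (r - r_1)(r - r_2), D(n) = (r_1 + n - r_1)(r_1 + n - r_2) = n(n + 5/4).
Evaluating step by step (a_0 = 1):
  n = 1: D(1) = 1(1 + 5/4) = 9/4; numerator = -3(1) = -3; a_1 = (-3)/(9/4) = -4/3
  n = 2: D(2) = 2(2 + 5/4) = 13/2; numerator = -3(-4/3) - 2(1) = 2; a_2 = (2)/(13/2) = 4/13
  n = 3: D(3) = 3(3 + 5/4) = 51/4; numerator = -3(4/13) - 2(-4/3) = 68/39; a_3 = (68/39)/(51/4) = 16/117
  n = 4: D(4) = 4(4 + 5/4) = 21; numerator = -3(16/117) - 2(4/13) = -40/39; a_4 = (-40/39)/(21) = -40/819
  n = 5: D(5) = 5(5 + 5/4) = 125/4; numerator = -3(-40/819) - 2(16/117) = -8/63; a_5 = (-8/63)/(125/4) = -32/7875

r = -5/4; a_0 = 1; a_1 = -4/3; a_2 = 4/13; a_3 = 16/117; a_4 = -40/819; a_5 = -32/7875


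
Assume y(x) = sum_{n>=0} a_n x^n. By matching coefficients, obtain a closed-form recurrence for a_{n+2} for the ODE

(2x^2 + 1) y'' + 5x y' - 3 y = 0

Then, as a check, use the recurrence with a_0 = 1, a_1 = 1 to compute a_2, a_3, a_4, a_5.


Substitute y = sum_n a_n x^n.
(1 + 2 x^2) y'' contributes (n+2)(n+1) a_{n+2} + 2 n(n-1) a_n at x^n.
5 x y'(x) contributes 5 n a_n at x^n.
-3 y(x) contributes -3 a_n at x^n.
Matching x^n: (n+2)(n+1) a_{n+2} + (2 n(n-1) + 5 n - 3) a_n = 0.
Thus a_{n+2} = (-2 n(n-1) - 5 n + 3) / ((n+1)(n+2)) * a_n.

Check with a_0 = 1, a_1 = 1 (apply the recurrence for n = 0, 1, 2, 3): a_0 = 1, a_1 = 1, a_2 = 3/2, a_3 = -1/3, a_4 = -11/8, a_5 = 2/5.

a_(n+2) = (-2 n(n-1) - 5 n + 3) / ((n+1)(n+2)) * a_n; check: a_0 = 1, a_1 = 1, a_2 = 3/2, a_3 = -1/3, a_4 = -11/8, a_5 = 2/5


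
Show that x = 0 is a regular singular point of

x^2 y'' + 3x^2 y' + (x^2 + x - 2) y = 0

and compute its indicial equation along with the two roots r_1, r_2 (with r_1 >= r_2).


Divide by x^2 to reach normal form y'' + P_1(x) y' + P_2(x) y = 0 with P_1(x) = 3 and P_2(x) = 1 + 1/x - 2/x^2.
x = 0 is a singular point because the y-coefficient 1 + 1/x - 2/x^2 has a pole at x = 0.
It is a regular singular point because x P_1(x) = p(x) = 3x and x^2 P_2(x) = q(x) = x^2 + x - 2 are polynomials, hence analytic at x = 0.
p(0) = 0,  q(0) = -2.
Indicial equation: r(r-1) + p(0) r + q(0) = 0, i.e. r^2 + (p(0) - 1) r + q(0) = 0, i.e. r^2 - 1 r - 2 = 0.
Discriminant: (-1)^2 - 4(-2) = 9, so r = (1 ± 3)/2.
Solving: r_1 = 2, r_2 = -1.

indicial: r^2 - 1 r - 2 = 0; roots r_1 = 2, r_2 = -1


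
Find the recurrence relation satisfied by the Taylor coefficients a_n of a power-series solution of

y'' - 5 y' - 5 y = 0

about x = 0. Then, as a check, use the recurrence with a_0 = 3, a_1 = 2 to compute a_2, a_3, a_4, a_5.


Substitute y = sum_n a_n x^n.
y''(x) has coefficient (n+2)(n+1) a_{n+2} at x^n;
-5 y'(x) has coefficient -5 (n+1) a_{n+1} at x^n;
-5 y(x) has coefficient -5 a_n at x^n.
Matching x^n: (n+2)(n+1) a_{n+2} - 5 (n+1) a_{n+1} - 5 a_n = 0.
Thus a_{n+2} = [5 (n+1) a_{n+1} + 5 a_n] / ((n+1)(n+2)).

Check with a_0 = 3, a_1 = 2 (apply the recurrence for n = 0, 1, 2, 3): a_0 = 3, a_1 = 2, a_2 = 25/2, a_3 = 45/2, a_4 = 100/3, a_5 = 935/24.

a_(n+2) = [5 (n+1) a_(n+1) + 5 a_n] / ((n+1)(n+2)); check: a_0 = 3, a_1 = 2, a_2 = 25/2, a_3 = 45/2, a_4 = 100/3, a_5 = 935/24


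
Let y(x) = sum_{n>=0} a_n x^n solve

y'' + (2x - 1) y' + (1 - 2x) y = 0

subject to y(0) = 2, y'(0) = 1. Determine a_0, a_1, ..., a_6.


Ansatz: y(x) = sum_{n>=0} a_n x^n, so y'(x) = sum_{n>=1} n a_n x^(n-1) and y''(x) = sum_{n>=2} n(n-1) a_n x^(n-2).
Substitute into P(x) y'' + Q(x) y' + R(x) y = 0 with P(x) = 1, Q(x) = 2x - 1, R(x) = 1 - 2x, and match powers of x.
Initial conditions: a_0 = 2, a_1 = 1.
Setting the coefficient of each power of x to zero and solving order by order (substituting the coefficients already found):
  x^0: 2 a_2 - a_1 + a_0 = 0  ->  2 a_2 = a_1 - a_0 = -1  ->  a_2 = -1/2
  x^1: 6 a_3 - 2 a_2 + 3 a_1 - 2 a_0 = 0  ->  6 a_3 = 2 a_2 - 3 a_1 + 2 a_0 = 0  ->  a_3 = 0
  x^2: 12 a_4 - 3 a_3 + 5 a_2 - 2 a_1 = 0  ->  12 a_4 = 3 a_3 - 5 a_2 + 2 a_1 = 9/2  ->  a_4 = 3/8
  x^3: 20 a_5 - 4 a_4 + 7 a_3 - 2 a_2 = 0  ->  20 a_5 = 4 a_4 - 7 a_3 + 2 a_2 = 1/2  ->  a_5 = 1/40
  x^4: 30 a_6 - 5 a_5 + 9 a_4 - 2 a_3 = 0  ->  30 a_6 = 5 a_5 - 9 a_4 + 2 a_3 = -13/4  ->  a_6 = -13/120
Truncated series: y(x) = 2 + x - (1/2) x^2 + (3/8) x^4 + (1/40) x^5 - (13/120) x^6 + O(x^7).

a_0 = 2; a_1 = 1; a_2 = -1/2; a_3 = 0; a_4 = 3/8; a_5 = 1/40; a_6 = -13/120


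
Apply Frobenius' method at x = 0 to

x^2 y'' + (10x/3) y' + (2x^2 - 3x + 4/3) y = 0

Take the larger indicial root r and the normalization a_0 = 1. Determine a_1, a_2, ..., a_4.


Write in Frobenius form y'' + (p(x)/x) y' + (q(x)/x^2) y = 0:
  p(x) = 10/3,  q(x) = 2x^2 - 3x + 4/3.
Indicial equation: r(r-1) + (10/3) r + (4/3) = 0 -> roots r_1 = -1, r_2 = -4/3.
Take r = r_1 = -1. Let y(x) = x^r sum_{n>=0} a_n x^n with a_0 = 1.
Substitute y = x^r sum a_n x^n and match x^{r+n}. The recurrence is
  D(n) a_n - 3 a_{n-1} + 2 a_{n-2} = 0,  where D(n) = (r+n)(r+n-1) + (10/3)(r+n) + (4/3).
  a_n = [3 a_{n-1} - 2 a_{n-2}] / D(n).
Since the indicial polynomial factors as (r - r_1)(r - r_2), D(n) = (r_1 + n - r_1)(r_1 + n - r_2) = n(n + 1/3).
Evaluating step by step (a_0 = 1):
  n = 1: D(1) = 1(1 + 1/3) = 4/3; numerator = 3(1) = 3; a_1 = (3)/(4/3) = 9/4
  n = 2: D(2) = 2(2 + 1/3) = 14/3; numerator = 3(9/4) - 2(1) = 19/4; a_2 = (19/4)/(14/3) = 57/56
  n = 3: D(3) = 3(3 + 1/3) = 10; numerator = 3(57/56) - 2(9/4) = -81/56; a_3 = (-81/56)/(10) = -81/560
  n = 4: D(4) = 4(4 + 1/3) = 52/3; numerator = 3(-81/560) - 2(57/56) = -1383/560; a_4 = (-1383/560)/(52/3) = -4149/29120

r = -1; a_0 = 1; a_1 = 9/4; a_2 = 57/56; a_3 = -81/560; a_4 = -4149/29120


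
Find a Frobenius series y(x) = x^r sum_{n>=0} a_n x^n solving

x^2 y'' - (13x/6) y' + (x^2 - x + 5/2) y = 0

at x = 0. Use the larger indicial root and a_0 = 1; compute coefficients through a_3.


Write in Frobenius form y'' + (p(x)/x) y' + (q(x)/x^2) y = 0:
  p(x) = -13/6,  q(x) = x^2 - x + 5/2.
Indicial equation: r(r-1) + (-13/6) r + (5/2) = 0 -> roots r_1 = 5/3, r_2 = 3/2.
Take r = r_1 = 5/3. Let y(x) = x^r sum_{n>=0} a_n x^n with a_0 = 1.
Substitute y = x^r sum a_n x^n and match x^{r+n}. The recurrence is
  D(n) a_n - 1 a_{n-1} + 1 a_{n-2} = 0,  where D(n) = (r+n)(r+n-1) + (-13/6)(r+n) + (5/2).
  a_n = [1 a_{n-1} - 1 a_{n-2}] / D(n).
Since the indicial polynomial factors as (r - r_1)(r - r_2), D(n) = (r_1 + n - r_1)(r_1 + n - r_2) = n(n + 1/6).
Evaluating step by step (a_0 = 1):
  n = 1: D(1) = 1(1 + 1/6) = 7/6; numerator = 1(1) = 1; a_1 = (1)/(7/6) = 6/7
  n = 2: D(2) = 2(2 + 1/6) = 13/3; numerator = 1(6/7) - 1(1) = -1/7; a_2 = (-1/7)/(13/3) = -3/91
  n = 3: D(3) = 3(3 + 1/6) = 19/2; numerator = 1(-3/91) - 1(6/7) = -81/91; a_3 = (-81/91)/(19/2) = -162/1729

r = 5/3; a_0 = 1; a_1 = 6/7; a_2 = -3/91; a_3 = -162/1729


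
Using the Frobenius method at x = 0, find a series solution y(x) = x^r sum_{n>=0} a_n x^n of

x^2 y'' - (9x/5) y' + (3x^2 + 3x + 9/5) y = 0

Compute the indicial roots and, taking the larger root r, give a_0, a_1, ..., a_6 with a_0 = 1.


Write in Frobenius form y'' + (p(x)/x) y' + (q(x)/x^2) y = 0:
  p(x) = -9/5,  q(x) = 3x^2 + 3x + 9/5.
Indicial equation: r(r-1) + (-9/5) r + (9/5) = 0 -> roots r_1 = 9/5, r_2 = 1.
Take r = r_1 = 9/5. Let y(x) = x^r sum_{n>=0} a_n x^n with a_0 = 1.
Substitute y = x^r sum a_n x^n and match x^{r+n}. The recurrence is
  D(n) a_n + 3 a_{n-1} + 3 a_{n-2} = 0,  where D(n) = (r+n)(r+n-1) + (-9/5)(r+n) + (9/5).
  a_n = [-3 a_{n-1} - 3 a_{n-2}] / D(n).
Since the indicial polynomial factors as (r - r_1)(r - r_2), D(n) = (r_1 + n - r_1)(r_1 + n - r_2) = n(n + 4/5).
Evaluating step by step (a_0 = 1):
  n = 1: D(1) = 1(1 + 4/5) = 9/5; numerator = -3(1) = -3; a_1 = (-3)/(9/5) = -5/3
  n = 2: D(2) = 2(2 + 4/5) = 28/5; numerator = -3(-5/3) - 3(1) = 2; a_2 = (2)/(28/5) = 5/14
  n = 3: D(3) = 3(3 + 4/5) = 57/5; numerator = -3(5/14) - 3(-5/3) = 55/14; a_3 = (55/14)/(57/5) = 275/798
  n = 4: D(4) = 4(4 + 4/5) = 96/5; numerator = -3(275/798) - 3(5/14) = -40/19; a_4 = (-40/19)/(96/5) = -25/228
  n = 5: D(5) = 5(5 + 4/5) = 29; numerator = -3(-25/228) - 3(275/798) = -375/532; a_5 = (-375/532)/(29) = -375/15428
  n = 6: D(6) = 6(6 + 4/5) = 204/5; numerator = -3(-375/15428) - 3(-25/228) = 1550/3857; a_6 = (1550/3857)/(204/5) = 3875/393414

r = 9/5; a_0 = 1; a_1 = -5/3; a_2 = 5/14; a_3 = 275/798; a_4 = -25/228; a_5 = -375/15428; a_6 = 3875/393414


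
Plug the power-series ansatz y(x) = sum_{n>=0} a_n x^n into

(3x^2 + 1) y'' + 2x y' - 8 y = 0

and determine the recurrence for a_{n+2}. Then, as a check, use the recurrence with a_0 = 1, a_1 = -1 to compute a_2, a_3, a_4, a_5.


Substitute y = sum_n a_n x^n.
(1 + 3 x^2) y'' contributes (n+2)(n+1) a_{n+2} + 3 n(n-1) a_n at x^n.
2 x y'(x) contributes 2 n a_n at x^n.
-8 y(x) contributes -8 a_n at x^n.
Matching x^n: (n+2)(n+1) a_{n+2} + (3 n(n-1) + 2 n - 8) a_n = 0.
Thus a_{n+2} = (-3 n(n-1) - 2 n + 8) / ((n+1)(n+2)) * a_n.

Check with a_0 = 1, a_1 = -1 (apply the recurrence for n = 0, 1, 2, 3): a_0 = 1, a_1 = -1, a_2 = 4, a_3 = -1, a_4 = -2/3, a_5 = 4/5.

a_(n+2) = (-3 n(n-1) - 2 n + 8) / ((n+1)(n+2)) * a_n; check: a_0 = 1, a_1 = -1, a_2 = 4, a_3 = -1, a_4 = -2/3, a_5 = 4/5


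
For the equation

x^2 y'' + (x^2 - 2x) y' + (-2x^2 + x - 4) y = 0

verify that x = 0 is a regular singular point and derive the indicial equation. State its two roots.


Divide by x^2 to reach normal form y'' + P_1(x) y' + P_2(x) y = 0 with P_1(x) = 1 - 2/x and P_2(x) = -2 + 1/x - 4/x^2.
x = 0 is a singular point because the y'-coefficient 1 - 2/x has a pole at x = 0 and the y-coefficient -2 + 1/x - 4/x^2 has a pole at x = 0.
It is a regular singular point because x P_1(x) = p(x) = x - 2 and x^2 P_2(x) = q(x) = -2x^2 + x - 4 are polynomials, hence analytic at x = 0.
p(0) = -2,  q(0) = -4.
Indicial equation: r(r-1) + p(0) r + q(0) = 0, i.e. r^2 + (p(0) - 1) r + q(0) = 0, i.e. r^2 - 3 r - 4 = 0.
Discriminant: (-3)^2 - 4(-4) = 25, so r = (3 ± 5)/2.
Solving: r_1 = 4, r_2 = -1.

indicial: r^2 - 3 r - 4 = 0; roots r_1 = 4, r_2 = -1


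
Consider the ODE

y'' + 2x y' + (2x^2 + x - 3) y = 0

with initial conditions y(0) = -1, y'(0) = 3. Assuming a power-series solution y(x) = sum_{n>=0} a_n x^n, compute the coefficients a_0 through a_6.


Ansatz: y(x) = sum_{n>=0} a_n x^n, so y'(x) = sum_{n>=1} n a_n x^(n-1) and y''(x) = sum_{n>=2} n(n-1) a_n x^(n-2).
Substitute into P(x) y'' + Q(x) y' + R(x) y = 0 with P(x) = 1, Q(x) = 2x, R(x) = 2x^2 + x - 3, and match powers of x.
Initial conditions: a_0 = -1, a_1 = 3.
Setting the coefficient of each power of x to zero and solving order by order (substituting the coefficients already found):
  x^0: 2 a_2 - 3 a_0 = 0  ->  2 a_2 = 3 a_0 = -3  ->  a_2 = -3/2
  x^1: 6 a_3 - a_1 + a_0 = 0  ->  6 a_3 = a_1 - a_0 = 4  ->  a_3 = 2/3
  x^2: 12 a_4 + a_2 + a_1 + 2 a_0 = 0  ->  12 a_4 = -a_2 - a_1 - 2 a_0 = 1/2  ->  a_4 = 1/24
  x^3: 20 a_5 + 3 a_3 + a_2 + 2 a_1 = 0  ->  20 a_5 = -3 a_3 - a_2 - 2 a_1 = -13/2  ->  a_5 = -13/40
  x^4: 30 a_6 + 5 a_4 + a_3 + 2 a_2 = 0  ->  30 a_6 = -5 a_4 - a_3 - 2 a_2 = 17/8  ->  a_6 = 17/240
Truncated series: y(x) = -1 + 3 x - (3/2) x^2 + (2/3) x^3 + (1/24) x^4 - (13/40) x^5 + (17/240) x^6 + O(x^7).

a_0 = -1; a_1 = 3; a_2 = -3/2; a_3 = 2/3; a_4 = 1/24; a_5 = -13/40; a_6 = 17/240


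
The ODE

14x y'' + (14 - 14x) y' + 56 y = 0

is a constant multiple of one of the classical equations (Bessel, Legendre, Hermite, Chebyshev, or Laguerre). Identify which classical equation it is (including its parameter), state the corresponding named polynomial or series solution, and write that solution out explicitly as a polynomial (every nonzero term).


All three coefficients share the factor 14; dividing through by 14 gives  x y'' + (1 - x) y' + 4 y = 0.
This matches the Laguerre equation x y'' + (1 - x) y' + n y = 0 with n = 4; the polynomial solution is L_4(x).
With y = sum_k a_k x^k, matching x^k gives (k+1)k a_{k+1} + (k+1) a_{k+1} - k a_k + n a_k = 0, i.e. (k+1)^2 a_{k+1} = (k - n) a_k = (k - 4) a_k. The right side vanishes at k = 4, so the series terminates at degree 4.
Standard normalization L_n(0) = 1 gives a_0 = 1. Work upward with a_{k+1} = (k - 4) a_k / (k+1)^2:
  a_1 = (0 - 4)(1) / 1^2 = -4/1 = -4
  a_2 = (1 - 4)(-4) / 2^2 = 12/4 = 3
  a_3 = (2 - 4)(3) / 3^2 = -6/9 = -2/3
  a_4 = (3 - 4)(-2/3) / 4^2 = (2/3)/16 = 1/24
Hence L_4(x) = x^4/24 - 2 x^3/3 + 3 x^2 - 4 x + 1.

L_4(x); series = x^4/24 - 2 x^3/3 + 3 x^2 - 4 x + 1


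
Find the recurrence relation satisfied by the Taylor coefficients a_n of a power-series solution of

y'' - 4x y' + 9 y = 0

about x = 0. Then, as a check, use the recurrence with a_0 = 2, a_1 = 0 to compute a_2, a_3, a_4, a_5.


Substitute y = sum_n a_n x^n.
y''(x) has coefficient (n+2)(n+1) a_{n+2} at x^n;
-4 x y'(x) has coefficient -4 n a_n at x^n (shift);
9 y(x) has coefficient 9 a_n at x^n.
Matching x^n: (n+2)(n+1) a_{n+2} + (-4n + 9) a_n = 0.
Thus a_{n+2} = (4n - 9) / ((n+1)(n+2)) * a_n.

Check with a_0 = 2, a_1 = 0 (apply the recurrence for n = 0, 1, 2, 3): a_0 = 2, a_1 = 0, a_2 = -9, a_3 = 0, a_4 = 3/4, a_5 = 0.

a_(n+2) = (4n - 9) / ((n+1)(n+2)) * a_n; check: a_0 = 2, a_1 = 0, a_2 = -9, a_3 = 0, a_4 = 3/4, a_5 = 0


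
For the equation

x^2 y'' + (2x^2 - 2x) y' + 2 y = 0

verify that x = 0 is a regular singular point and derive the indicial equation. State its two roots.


Divide by x^2 to reach normal form y'' + P_1(x) y' + P_2(x) y = 0 with P_1(x) = 2 - 2/x and P_2(x) = 2/x^2.
x = 0 is a singular point because the y'-coefficient 2 - 2/x has a pole at x = 0 and the y-coefficient 2/x^2 has a pole at x = 0.
It is a regular singular point because x P_1(x) = p(x) = 2x - 2 and x^2 P_2(x) = q(x) = 2 are polynomials, hence analytic at x = 0.
p(0) = -2,  q(0) = 2.
Indicial equation: r(r-1) + p(0) r + q(0) = 0, i.e. r^2 + (p(0) - 1) r + q(0) = 0, i.e. r^2 - 3 r + 2 = 0.
Discriminant: (-3)^2 - 4(2) = 1, so r = (3 ± 1)/2.
Solving: r_1 = 2, r_2 = 1.

indicial: r^2 - 3 r + 2 = 0; roots r_1 = 2, r_2 = 1


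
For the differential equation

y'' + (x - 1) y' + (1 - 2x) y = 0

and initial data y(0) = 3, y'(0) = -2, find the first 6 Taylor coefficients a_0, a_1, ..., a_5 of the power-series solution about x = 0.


Ansatz: y(x) = sum_{n>=0} a_n x^n, so y'(x) = sum_{n>=1} n a_n x^(n-1) and y''(x) = sum_{n>=2} n(n-1) a_n x^(n-2).
Substitute into P(x) y'' + Q(x) y' + R(x) y = 0 with P(x) = 1, Q(x) = x - 1, R(x) = 1 - 2x, and match powers of x.
Initial conditions: a_0 = 3, a_1 = -2.
Setting the coefficient of each power of x to zero and solving order by order (substituting the coefficients already found):
  x^0: 2 a_2 - a_1 + a_0 = 0  ->  2 a_2 = a_1 - a_0 = -5  ->  a_2 = -5/2
  x^1: 6 a_3 - 2 a_2 + 2 a_1 - 2 a_0 = 0  ->  6 a_3 = 2 a_2 - 2 a_1 + 2 a_0 = 5  ->  a_3 = 5/6
  x^2: 12 a_4 - 3 a_3 + 3 a_2 - 2 a_1 = 0  ->  12 a_4 = 3 a_3 - 3 a_2 + 2 a_1 = 6  ->  a_4 = 1/2
  x^3: 20 a_5 - 4 a_4 + 4 a_3 - 2 a_2 = 0  ->  20 a_5 = 4 a_4 - 4 a_3 + 2 a_2 = -19/3  ->  a_5 = -19/60
Truncated series: y(x) = 3 - 2 x - (5/2) x^2 + (5/6) x^3 + (1/2) x^4 - (19/60) x^5 + O(x^6).

a_0 = 3; a_1 = -2; a_2 = -5/2; a_3 = 5/6; a_4 = 1/2; a_5 = -19/60


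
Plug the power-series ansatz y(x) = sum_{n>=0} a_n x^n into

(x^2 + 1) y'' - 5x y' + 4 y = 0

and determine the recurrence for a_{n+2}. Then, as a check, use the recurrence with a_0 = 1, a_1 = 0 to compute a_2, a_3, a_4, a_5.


Substitute y = sum_n a_n x^n.
(1 + 1 x^2) y'' contributes (n+2)(n+1) a_{n+2} + n(n-1) a_n at x^n.
-5 x y'(x) contributes -5 n a_n at x^n.
4 y(x) contributes 4 a_n at x^n.
Matching x^n: (n+2)(n+1) a_{n+2} + (n(n-1) - 5 n + 4) a_n = 0.
Thus a_{n+2} = (-n(n-1) + 5 n - 4) / ((n+1)(n+2)) * a_n.

Check with a_0 = 1, a_1 = 0 (apply the recurrence for n = 0, 1, 2, 3): a_0 = 1, a_1 = 0, a_2 = -2, a_3 = 0, a_4 = -2/3, a_5 = 0.

a_(n+2) = (-n(n-1) + 5 n - 4) / ((n+1)(n+2)) * a_n; check: a_0 = 1, a_1 = 0, a_2 = -2, a_3 = 0, a_4 = -2/3, a_5 = 0


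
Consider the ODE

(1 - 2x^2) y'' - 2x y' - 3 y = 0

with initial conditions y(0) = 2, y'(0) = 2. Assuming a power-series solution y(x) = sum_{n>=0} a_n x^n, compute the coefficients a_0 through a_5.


Ansatz: y(x) = sum_{n>=0} a_n x^n, so y'(x) = sum_{n>=1} n a_n x^(n-1) and y''(x) = sum_{n>=2} n(n-1) a_n x^(n-2).
Substitute into P(x) y'' + Q(x) y' + R(x) y = 0 with P(x) = 1 - 2x^2, Q(x) = -2x, R(x) = -3, and match powers of x.
Initial conditions: a_0 = 2, a_1 = 2.
Setting the coefficient of each power of x to zero and solving order by order (substituting the coefficients already found):
  x^0: 2 a_2 - 3 a_0 = 0  ->  2 a_2 = 3 a_0 = 6  ->  a_2 = 3
  x^1: 6 a_3 - 5 a_1 = 0  ->  6 a_3 = 5 a_1 = 10  ->  a_3 = 5/3
  x^2: 12 a_4 - 11 a_2 = 0  ->  12 a_4 = 11 a_2 = 33  ->  a_4 = 11/4
  x^3: 20 a_5 - 21 a_3 = 0  ->  20 a_5 = 21 a_3 = 35  ->  a_5 = 7/4
Truncated series: y(x) = 2 + 2 x + 3 x^2 + (5/3) x^3 + (11/4) x^4 + (7/4) x^5 + O(x^6).

a_0 = 2; a_1 = 2; a_2 = 3; a_3 = 5/3; a_4 = 11/4; a_5 = 7/4


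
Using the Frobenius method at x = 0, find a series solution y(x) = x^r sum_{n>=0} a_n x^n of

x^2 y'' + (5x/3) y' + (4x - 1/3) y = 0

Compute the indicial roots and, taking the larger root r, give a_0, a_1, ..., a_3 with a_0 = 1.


Write in Frobenius form y'' + (p(x)/x) y' + (q(x)/x^2) y = 0:
  p(x) = 5/3,  q(x) = 4x - 1/3.
Indicial equation: r(r-1) + (5/3) r + (-1/3) = 0 -> roots r_1 = 1/3, r_2 = -1.
Take r = r_1 = 1/3. Let y(x) = x^r sum_{n>=0} a_n x^n with a_0 = 1.
Substitute y = x^r sum a_n x^n and match x^{r+n}. The recurrence is
  D(n) a_n + 4 a_{n-1} = 0,  where D(n) = (r+n)(r+n-1) + (5/3)(r+n) + (-1/3).
  a_n = -4 / D(n) * a_{n-1}.
Since the indicial polynomial factors as (r - r_1)(r - r_2), D(n) = (r_1 + n - r_1)(r_1 + n - r_2) = n(n + 4/3).
Evaluating step by step (a_0 = 1):
  n = 1: D(1) = 1(1 + 4/3) = 7/3; numerator = -4(1) = -4; a_1 = (-4)/(7/3) = -12/7
  n = 2: D(2) = 2(2 + 4/3) = 20/3; numerator = -4(-12/7) = 48/7; a_2 = (48/7)/(20/3) = 36/35
  n = 3: D(3) = 3(3 + 4/3) = 13; numerator = -4(36/35) = -144/35; a_3 = (-144/35)/(13) = -144/455

r = 1/3; a_0 = 1; a_1 = -12/7; a_2 = 36/35; a_3 = -144/455


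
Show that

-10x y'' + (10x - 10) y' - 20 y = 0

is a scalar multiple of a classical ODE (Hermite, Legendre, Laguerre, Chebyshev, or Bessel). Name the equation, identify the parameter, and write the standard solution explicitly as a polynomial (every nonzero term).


All three coefficients share the factor -10; dividing through by -10 gives  x y'' + (1 - x) y' + 2 y = 0.
This matches the Laguerre equation x y'' + (1 - x) y' + n y = 0 with n = 2; the polynomial solution is L_2(x).
With y = sum_k a_k x^k, matching x^k gives (k+1)k a_{k+1} + (k+1) a_{k+1} - k a_k + n a_k = 0, i.e. (k+1)^2 a_{k+1} = (k - n) a_k = (k - 2) a_k. The right side vanishes at k = 2, so the series terminates at degree 2.
Standard normalization L_n(0) = 1 gives a_0 = 1. Work upward with a_{k+1} = (k - 2) a_k / (k+1)^2:
  a_1 = (0 - 2)(1) / 1^2 = -2/1 = -2
  a_2 = (1 - 2)(-2) / 2^2 = 2/4 = 1/2
Hence L_2(x) = x^2/2 - 2 x + 1.

L_2(x); series = x^2/2 - 2 x + 1


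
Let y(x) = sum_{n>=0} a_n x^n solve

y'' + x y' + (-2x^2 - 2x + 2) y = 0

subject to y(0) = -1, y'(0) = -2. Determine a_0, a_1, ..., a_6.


Ansatz: y(x) = sum_{n>=0} a_n x^n, so y'(x) = sum_{n>=1} n a_n x^(n-1) and y''(x) = sum_{n>=2} n(n-1) a_n x^(n-2).
Substitute into P(x) y'' + Q(x) y' + R(x) y = 0 with P(x) = 1, Q(x) = x, R(x) = -2x^2 - 2x + 2, and match powers of x.
Initial conditions: a_0 = -1, a_1 = -2.
Setting the coefficient of each power of x to zero and solving order by order (substituting the coefficients already found):
  x^0: 2 a_2 + 2 a_0 = 0  ->  2 a_2 = -2 a_0 = 2  ->  a_2 = 1
  x^1: 6 a_3 + 3 a_1 - 2 a_0 = 0  ->  6 a_3 = -3 a_1 + 2 a_0 = 4  ->  a_3 = 2/3
  x^2: 12 a_4 + 4 a_2 - 2 a_1 - 2 a_0 = 0  ->  12 a_4 = -4 a_2 + 2 a_1 + 2 a_0 = -10  ->  a_4 = -5/6
  x^3: 20 a_5 + 5 a_3 - 2 a_2 - 2 a_1 = 0  ->  20 a_5 = -5 a_3 + 2 a_2 + 2 a_1 = -16/3  ->  a_5 = -4/15
  x^4: 30 a_6 + 6 a_4 - 2 a_3 - 2 a_2 = 0  ->  30 a_6 = -6 a_4 + 2 a_3 + 2 a_2 = 25/3  ->  a_6 = 5/18
Truncated series: y(x) = -1 - 2 x + x^2 + (2/3) x^3 - (5/6) x^4 - (4/15) x^5 + (5/18) x^6 + O(x^7).

a_0 = -1; a_1 = -2; a_2 = 1; a_3 = 2/3; a_4 = -5/6; a_5 = -4/15; a_6 = 5/18


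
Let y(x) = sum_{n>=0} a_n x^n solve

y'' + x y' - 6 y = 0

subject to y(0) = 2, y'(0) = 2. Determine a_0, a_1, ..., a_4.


Ansatz: y(x) = sum_{n>=0} a_n x^n, so y'(x) = sum_{n>=1} n a_n x^(n-1) and y''(x) = sum_{n>=2} n(n-1) a_n x^(n-2).
Substitute into P(x) y'' + Q(x) y' + R(x) y = 0 with P(x) = 1, Q(x) = x, R(x) = -6, and match powers of x.
Initial conditions: a_0 = 2, a_1 = 2.
Setting the coefficient of each power of x to zero and solving order by order (substituting the coefficients already found):
  x^0: 2 a_2 - 6 a_0 = 0  ->  2 a_2 = 6 a_0 = 12  ->  a_2 = 6
  x^1: 6 a_3 - 5 a_1 = 0  ->  6 a_3 = 5 a_1 = 10  ->  a_3 = 5/3
  x^2: 12 a_4 - 4 a_2 = 0  ->  12 a_4 = 4 a_2 = 24  ->  a_4 = 2
Truncated series: y(x) = 2 + 2 x + 6 x^2 + (5/3) x^3 + 2 x^4 + O(x^5).

a_0 = 2; a_1 = 2; a_2 = 6; a_3 = 5/3; a_4 = 2
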